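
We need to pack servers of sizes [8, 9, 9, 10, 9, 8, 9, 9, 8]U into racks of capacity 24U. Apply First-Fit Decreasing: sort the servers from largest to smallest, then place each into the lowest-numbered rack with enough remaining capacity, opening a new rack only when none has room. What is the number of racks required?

Sorted descending: 10, 9, 9, 9, 9, 9, 8, 8, 8.
10U → rack 1 (remaining 14U)
9U → rack 1 (remaining 5U)
9U → rack 2 (remaining 15U)
9U → rack 2 (remaining 6U)
9U → rack 3 (remaining 15U)
9U → rack 3 (remaining 6U)
8U → rack 4 (remaining 16U)
8U → rack 4 (remaining 8U)
8U → rack 4 (remaining 0U)
Final racks: [10,9] [9,9] [9,9] [8,8,8].

4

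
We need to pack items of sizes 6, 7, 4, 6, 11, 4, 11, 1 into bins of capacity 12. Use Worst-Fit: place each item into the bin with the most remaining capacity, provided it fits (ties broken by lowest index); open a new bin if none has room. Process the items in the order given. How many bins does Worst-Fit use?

5 bins

6 → bin 1 (remaining 6)
7 → bin 2 (remaining 5)
4 → bin 1 (remaining 2)
6 → bin 3 (remaining 6)
11 → bin 4 (remaining 1)
4 → bin 3 (remaining 2)
11 → bin 5 (remaining 1)
1 → bin 2 (remaining 4)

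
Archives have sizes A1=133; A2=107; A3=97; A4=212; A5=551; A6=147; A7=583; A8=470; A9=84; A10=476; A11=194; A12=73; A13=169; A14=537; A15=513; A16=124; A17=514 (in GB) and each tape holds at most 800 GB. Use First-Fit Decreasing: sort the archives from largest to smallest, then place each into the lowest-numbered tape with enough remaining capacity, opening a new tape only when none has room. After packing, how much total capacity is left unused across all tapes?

616

Sorted descending: 583, 551, 537, 514, 513, 476, 470, 212, 194, 169, 147, 133, 124, 107, 97, 84, 73.
tape 1: place 583 GB, 217 GB left
tape 2: place 551 GB, 249 GB left
tape 3: place 537 GB, 263 GB left
tape 4: place 514 GB, 286 GB left
tape 5: place 513 GB, 287 GB left
tape 6: place 476 GB, 324 GB left
tape 7: place 470 GB, 330 GB left
tape 1: place 212 GB, 5 GB left
tape 2: place 194 GB, 55 GB left
tape 3: place 169 GB, 94 GB left
tape 4: place 147 GB, 139 GB left
tape 4: place 133 GB, 6 GB left
tape 5: place 124 GB, 163 GB left
tape 5: place 107 GB, 56 GB left
tape 6: place 97 GB, 227 GB left
tape 3: place 84 GB, 10 GB left
tape 6: place 73 GB, 154 GB left
7 tapes × 800 GB = 5600 GB; used 4984 GB; unused 616 GB.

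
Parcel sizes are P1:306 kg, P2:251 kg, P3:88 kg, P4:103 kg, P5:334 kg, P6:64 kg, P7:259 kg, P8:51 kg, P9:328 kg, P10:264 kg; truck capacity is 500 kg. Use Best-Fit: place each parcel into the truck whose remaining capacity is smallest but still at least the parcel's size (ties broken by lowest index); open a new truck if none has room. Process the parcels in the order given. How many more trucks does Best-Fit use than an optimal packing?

Best-Fit: [306,88,103] [251] [334,64,51] [259] [328] [264] → 6 trucks.
6 parcels exceed 250 kg (half the capacity), and no two of those can share a truck, so at least 6 trucks are needed.
So 6 is already optimal.

0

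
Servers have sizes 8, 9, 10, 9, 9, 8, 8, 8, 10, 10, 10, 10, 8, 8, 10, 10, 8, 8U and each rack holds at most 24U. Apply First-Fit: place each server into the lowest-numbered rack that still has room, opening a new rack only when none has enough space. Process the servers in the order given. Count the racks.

9 racks

rack 1: place 8U, 16U left
rack 1: place 9U, 7U left
rack 2: place 10U, 14U left
rack 2: place 9U, 5U left
rack 3: place 9U, 15U left
rack 3: place 8U, 7U left
rack 4: place 8U, 16U left
rack 4: place 8U, 8U left
rack 5: place 10U, 14U left
rack 5: place 10U, 4U left
rack 6: place 10U, 14U left
rack 6: place 10U, 4U left
rack 4: place 8U, 0U left
rack 7: place 8U, 16U left
rack 7: place 10U, 6U left
rack 8: place 10U, 14U left
rack 8: place 8U, 6U left
rack 9: place 8U, 16U left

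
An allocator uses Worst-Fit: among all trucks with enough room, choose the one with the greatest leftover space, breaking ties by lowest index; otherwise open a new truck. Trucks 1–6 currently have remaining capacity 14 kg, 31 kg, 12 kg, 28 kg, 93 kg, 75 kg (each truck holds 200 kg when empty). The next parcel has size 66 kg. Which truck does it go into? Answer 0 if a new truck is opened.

5

Trucks with room: truck 5 (93 kg), truck 6 (75 kg).
Most room is truck 5 with 93 kg free.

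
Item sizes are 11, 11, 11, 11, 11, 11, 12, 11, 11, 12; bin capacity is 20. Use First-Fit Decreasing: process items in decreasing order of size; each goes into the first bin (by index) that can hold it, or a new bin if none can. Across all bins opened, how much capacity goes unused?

Sorted descending: 12, 12, 11, 11, 11, 11, 11, 11, 11, 11.
Put 12 in bin 1; 8 remain.
Put 12 in bin 2; 8 remain.
Put 11 in bin 3; 9 remain.
Put 11 in bin 4; 9 remain.
Put 11 in bin 5; 9 remain.
Put 11 in bin 6; 9 remain.
Put 11 in bin 7; 9 remain.
Put 11 in bin 8; 9 remain.
Put 11 in bin 9; 9 remain.
Put 11 in bin 10; 9 remain.
10 bins × 20 = 200; used 112; unused 88.

88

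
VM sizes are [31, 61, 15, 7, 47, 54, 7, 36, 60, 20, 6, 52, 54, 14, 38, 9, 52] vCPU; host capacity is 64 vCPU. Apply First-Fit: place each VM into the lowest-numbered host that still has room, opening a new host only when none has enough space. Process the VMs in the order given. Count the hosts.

Put 31 vCPU in host 1; 33 vCPU remain.
Put 61 vCPU in host 2; 3 vCPU remain.
Put 15 vCPU in host 1; 18 vCPU remain.
Put 7 vCPU in host 1; 11 vCPU remain.
Put 47 vCPU in host 3; 17 vCPU remain.
Put 54 vCPU in host 4; 10 vCPU remain.
Put 7 vCPU in host 1; 4 vCPU remain.
Put 36 vCPU in host 5; 28 vCPU remain.
Put 60 vCPU in host 6; 4 vCPU remain.
Put 20 vCPU in host 5; 8 vCPU remain.
Put 6 vCPU in host 3; 11 vCPU remain.
Put 52 vCPU in host 7; 12 vCPU remain.
Put 54 vCPU in host 8; 10 vCPU remain.
Put 14 vCPU in host 9; 50 vCPU remain.
Put 38 vCPU in host 9; 12 vCPU remain.
Put 9 vCPU in host 3; 2 vCPU remain.
Put 52 vCPU in host 10; 12 vCPU remain.

10 hosts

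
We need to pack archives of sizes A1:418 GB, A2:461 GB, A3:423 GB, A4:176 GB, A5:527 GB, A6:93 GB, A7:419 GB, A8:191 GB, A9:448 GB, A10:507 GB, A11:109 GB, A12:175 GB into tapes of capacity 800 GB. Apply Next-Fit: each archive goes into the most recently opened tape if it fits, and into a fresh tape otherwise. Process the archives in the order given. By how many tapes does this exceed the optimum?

0

Next-Fit: [418] [461] [423,176] [527,93] [419,191] [448] [507,109,175] → 7 tapes.
7 archives exceed 400 GB (half the capacity), and no two of those can share a tape, so at least 7 tapes are needed.
So 7 is already optimal.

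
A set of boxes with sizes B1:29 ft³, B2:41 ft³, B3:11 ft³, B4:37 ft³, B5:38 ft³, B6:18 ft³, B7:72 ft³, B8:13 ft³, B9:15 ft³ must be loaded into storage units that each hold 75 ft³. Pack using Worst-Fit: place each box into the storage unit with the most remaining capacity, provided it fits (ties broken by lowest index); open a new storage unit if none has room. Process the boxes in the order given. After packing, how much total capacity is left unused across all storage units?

26

storage unit 1: place B1 (29 ft³), 46 ft³ left
storage unit 1: place B2 (41 ft³), 5 ft³ left
storage unit 2: place B3 (11 ft³), 64 ft³ left
storage unit 2: place B4 (37 ft³), 27 ft³ left
storage unit 3: place B5 (38 ft³), 37 ft³ left
storage unit 3: place B6 (18 ft³), 19 ft³ left
storage unit 4: place B7 (72 ft³), 3 ft³ left
storage unit 2: place B8 (13 ft³), 14 ft³ left
storage unit 3: place B9 (15 ft³), 4 ft³ left
4 storage units × 75 ft³ = 300 ft³; used 274 ft³; unused 26 ft³.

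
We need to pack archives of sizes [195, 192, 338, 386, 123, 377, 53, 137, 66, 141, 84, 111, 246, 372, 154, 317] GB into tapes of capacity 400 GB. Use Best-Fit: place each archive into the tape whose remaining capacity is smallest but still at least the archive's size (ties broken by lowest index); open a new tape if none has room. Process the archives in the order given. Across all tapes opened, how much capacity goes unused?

195 GB → tape 1 (remaining 205 GB)
192 GB → tape 1 (remaining 13 GB)
338 GB → tape 2 (remaining 62 GB)
386 GB → tape 3 (remaining 14 GB)
123 GB → tape 4 (remaining 277 GB)
377 GB → tape 5 (remaining 23 GB)
53 GB → tape 2 (remaining 9 GB)
137 GB → tape 4 (remaining 140 GB)
66 GB → tape 4 (remaining 74 GB)
141 GB → tape 6 (remaining 259 GB)
84 GB → tape 6 (remaining 175 GB)
111 GB → tape 6 (remaining 64 GB)
246 GB → tape 7 (remaining 154 GB)
372 GB → tape 8 (remaining 28 GB)
154 GB → tape 7 (remaining 0 GB)
317 GB → tape 9 (remaining 83 GB)
9 tapes × 400 GB = 3600 GB; used 3292 GB; unused 308 GB.

308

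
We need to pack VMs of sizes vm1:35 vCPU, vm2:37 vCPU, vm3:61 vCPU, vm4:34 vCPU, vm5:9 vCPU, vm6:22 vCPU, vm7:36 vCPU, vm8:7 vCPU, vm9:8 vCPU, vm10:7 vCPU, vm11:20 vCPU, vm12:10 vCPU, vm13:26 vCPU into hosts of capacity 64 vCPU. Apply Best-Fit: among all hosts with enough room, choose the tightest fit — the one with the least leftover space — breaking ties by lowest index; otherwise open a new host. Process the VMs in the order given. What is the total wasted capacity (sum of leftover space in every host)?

72

host 1: place vm1 (35 vCPU), 29 vCPU left
host 2: place vm2 (37 vCPU), 27 vCPU left
host 3: place vm3 (61 vCPU), 3 vCPU left
host 4: place vm4 (34 vCPU), 30 vCPU left
host 2: place vm5 (9 vCPU), 18 vCPU left
host 1: place vm6 (22 vCPU), 7 vCPU left
host 5: place vm7 (36 vCPU), 28 vCPU left
host 1: place vm8 (7 vCPU), 0 vCPU left
host 2: place vm9 (8 vCPU), 10 vCPU left
host 2: place vm10 (7 vCPU), 3 vCPU left
host 5: place vm11 (20 vCPU), 8 vCPU left
host 4: place vm12 (10 vCPU), 20 vCPU left
host 6: place vm13 (26 vCPU), 38 vCPU left
6 hosts × 64 vCPU = 384 vCPU; used 312 vCPU; unused 72 vCPU.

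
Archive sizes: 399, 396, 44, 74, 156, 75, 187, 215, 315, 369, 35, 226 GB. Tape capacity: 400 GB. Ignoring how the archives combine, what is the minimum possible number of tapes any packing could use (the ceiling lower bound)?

7

Total size = 399 + 396 + 44 + 74 + 156 + 75 + 187 + 215 + 315 + 369 + 35 + 226 = 2491 GB.
⌈2491 / 400⌉ = 7.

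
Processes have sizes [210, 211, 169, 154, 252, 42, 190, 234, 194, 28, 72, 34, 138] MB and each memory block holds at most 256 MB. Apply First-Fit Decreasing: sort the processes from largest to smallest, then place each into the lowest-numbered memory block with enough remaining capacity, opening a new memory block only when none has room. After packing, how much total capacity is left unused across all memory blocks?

376

Sorted descending: 252, 234, 211, 210, 194, 190, 169, 154, 138, 72, 42, 34, 28.
Put 252 MB in memory block 1; 4 MB remain.
Put 234 MB in memory block 2; 22 MB remain.
Put 211 MB in memory block 3; 45 MB remain.
Put 210 MB in memory block 4; 46 MB remain.
Put 194 MB in memory block 5; 62 MB remain.
Put 190 MB in memory block 6; 66 MB remain.
Put 169 MB in memory block 7; 87 MB remain.
Put 154 MB in memory block 8; 102 MB remain.
Put 138 MB in memory block 9; 118 MB remain.
Put 72 MB in memory block 7; 15 MB remain.
Put 42 MB in memory block 3; 3 MB remain.
Put 34 MB in memory block 4; 12 MB remain.
Put 28 MB in memory block 5; 34 MB remain.
9 memory blocks × 256 MB = 2304 MB; used 1928 MB; unused 376 MB.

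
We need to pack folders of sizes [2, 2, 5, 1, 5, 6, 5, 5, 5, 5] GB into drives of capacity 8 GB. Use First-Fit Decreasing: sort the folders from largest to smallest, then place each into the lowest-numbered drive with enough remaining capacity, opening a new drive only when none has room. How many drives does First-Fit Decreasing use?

Sorted descending: 6, 5, 5, 5, 5, 5, 5, 2, 2, 1.
drive 1: place 6 GB, 2 GB left
drive 2: place 5 GB, 3 GB left
drive 3: place 5 GB, 3 GB left
drive 4: place 5 GB, 3 GB left
drive 5: place 5 GB, 3 GB left
drive 6: place 5 GB, 3 GB left
drive 7: place 5 GB, 3 GB left
drive 1: place 2 GB, 0 GB left
drive 2: place 2 GB, 1 GB left
drive 2: place 1 GB, 0 GB left

7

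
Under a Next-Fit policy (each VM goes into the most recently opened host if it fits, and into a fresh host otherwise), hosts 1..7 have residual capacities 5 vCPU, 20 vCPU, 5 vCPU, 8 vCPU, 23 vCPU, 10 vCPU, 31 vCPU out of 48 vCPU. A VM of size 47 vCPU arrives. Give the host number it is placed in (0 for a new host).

0

Next-Fit only looks at host 7, which has 31 vCPU free.
47 vCPU does not fit, so a new host is opened.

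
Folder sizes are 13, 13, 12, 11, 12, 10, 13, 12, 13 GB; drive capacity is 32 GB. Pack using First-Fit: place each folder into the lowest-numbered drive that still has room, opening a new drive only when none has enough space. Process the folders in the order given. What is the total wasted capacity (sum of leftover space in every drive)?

51

13 GB → drive 1 (remaining 19 GB)
13 GB → drive 1 (remaining 6 GB)
12 GB → drive 2 (remaining 20 GB)
11 GB → drive 2 (remaining 9 GB)
12 GB → drive 3 (remaining 20 GB)
10 GB → drive 3 (remaining 10 GB)
13 GB → drive 4 (remaining 19 GB)
12 GB → drive 4 (remaining 7 GB)
13 GB → drive 5 (remaining 19 GB)
5 drives × 32 GB = 160 GB; used 109 GB; unused 51 GB.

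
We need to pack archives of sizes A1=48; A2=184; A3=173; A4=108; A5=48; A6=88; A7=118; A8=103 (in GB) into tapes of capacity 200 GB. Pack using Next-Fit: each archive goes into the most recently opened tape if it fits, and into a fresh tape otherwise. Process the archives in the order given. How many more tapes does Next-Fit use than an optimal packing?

Next-Fit: [48] [184] [173] [108,48] [88] [118] [103] → 7 tapes.
Total size 870 GB; any packing needs at least ⌈870/200⌉ = 5 tapes.
An optimal packing achieves that bound: [184] [173] [118,48] [108,88] [103,48] → 5 tapes.
Excess: 7 − 5 = 2.

2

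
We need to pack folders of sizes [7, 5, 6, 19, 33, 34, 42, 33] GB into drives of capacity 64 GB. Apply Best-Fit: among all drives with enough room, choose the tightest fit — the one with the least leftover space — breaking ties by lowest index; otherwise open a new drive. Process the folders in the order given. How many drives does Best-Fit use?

5 drives

drive 1: place 7 GB, 57 GB left
drive 1: place 5 GB, 52 GB left
drive 1: place 6 GB, 46 GB left
drive 1: place 19 GB, 27 GB left
drive 2: place 33 GB, 31 GB left
drive 3: place 34 GB, 30 GB left
drive 4: place 42 GB, 22 GB left
drive 5: place 33 GB, 31 GB left
Final drives: [7,5,6,19] [33] [34] [42] [33].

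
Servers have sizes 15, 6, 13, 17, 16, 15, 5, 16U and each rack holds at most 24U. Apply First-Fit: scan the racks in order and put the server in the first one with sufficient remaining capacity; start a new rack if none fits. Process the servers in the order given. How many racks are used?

Put 15U in rack 1; 9U remain.
Put 6U in rack 1; 3U remain.
Put 13U in rack 2; 11U remain.
Put 17U in rack 3; 7U remain.
Put 16U in rack 4; 8U remain.
Put 15U in rack 5; 9U remain.
Put 5U in rack 2; 6U remain.
Put 16U in rack 6; 8U remain.
Final racks: [15,6] [13,5] [17] [16] [15] [16].

6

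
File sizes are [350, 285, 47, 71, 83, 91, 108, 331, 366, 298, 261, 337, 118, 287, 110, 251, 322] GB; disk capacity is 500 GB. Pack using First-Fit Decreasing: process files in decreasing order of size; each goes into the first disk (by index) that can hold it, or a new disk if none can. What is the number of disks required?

10 disks

Sorted descending: 366, 350, 337, 331, 322, 298, 287, 285, 261, 251, 118, 110, 108, 91, 83, 71, 47.
Put 366 GB in disk 1; 134 GB remain.
Put 350 GB in disk 2; 150 GB remain.
Put 337 GB in disk 3; 163 GB remain.
Put 331 GB in disk 4; 169 GB remain.
Put 322 GB in disk 5; 178 GB remain.
Put 298 GB in disk 6; 202 GB remain.
Put 287 GB in disk 7; 213 GB remain.
Put 285 GB in disk 8; 215 GB remain.
Put 261 GB in disk 9; 239 GB remain.
Put 251 GB in disk 10; 249 GB remain.
Put 118 GB in disk 1; 16 GB remain.
Put 110 GB in disk 2; 40 GB remain.
Put 108 GB in disk 3; 55 GB remain.
Put 91 GB in disk 4; 78 GB remain.
Put 83 GB in disk 5; 95 GB remain.
Put 71 GB in disk 4; 7 GB remain.
Put 47 GB in disk 3; 8 GB remain.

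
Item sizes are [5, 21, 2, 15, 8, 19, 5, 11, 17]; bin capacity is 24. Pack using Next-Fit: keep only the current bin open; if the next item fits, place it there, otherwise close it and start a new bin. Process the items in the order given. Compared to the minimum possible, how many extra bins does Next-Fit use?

Next-Fit: [5] [21,2] [15,8] [19,5] [11] [17] → 6 bins.
Total size 103; any packing needs at least ⌈103/24⌉ = 5 bins.
An optimal packing achieves that bound: [21,2] [19,5] [17,5] [15,8] [11] → 5 bins.
Excess: 6 − 5 = 1.

1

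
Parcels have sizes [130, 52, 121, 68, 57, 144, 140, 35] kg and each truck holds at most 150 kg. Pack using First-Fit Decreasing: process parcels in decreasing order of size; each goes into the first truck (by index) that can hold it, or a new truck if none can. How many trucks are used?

6

Sorted descending: 144, 140, 130, 121, 68, 57, 52, 35.
144 kg → truck 1 (remaining 6 kg)
140 kg → truck 2 (remaining 10 kg)
130 kg → truck 3 (remaining 20 kg)
121 kg → truck 4 (remaining 29 kg)
68 kg → truck 5 (remaining 82 kg)
57 kg → truck 5 (remaining 25 kg)
52 kg → truck 6 (remaining 98 kg)
35 kg → truck 6 (remaining 63 kg)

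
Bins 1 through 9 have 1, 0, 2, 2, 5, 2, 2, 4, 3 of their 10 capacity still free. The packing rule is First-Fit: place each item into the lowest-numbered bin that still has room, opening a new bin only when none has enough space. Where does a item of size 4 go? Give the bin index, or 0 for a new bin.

Bins with room: bin 5 (5), bin 8 (4).
The first with room is bin 5.

5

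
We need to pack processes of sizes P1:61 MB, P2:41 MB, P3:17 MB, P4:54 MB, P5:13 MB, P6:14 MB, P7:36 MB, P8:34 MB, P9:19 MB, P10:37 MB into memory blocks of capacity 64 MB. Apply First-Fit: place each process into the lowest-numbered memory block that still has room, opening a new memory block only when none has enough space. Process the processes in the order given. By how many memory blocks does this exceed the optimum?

First-Fit: [61] [41,17] [54] [13,14,36] [34,19] [37] → 6 memory blocks.
Total size 326 MB; any packing needs at least ⌈326/64⌉ = 6 memory blocks.
So 6 is already optimal.

0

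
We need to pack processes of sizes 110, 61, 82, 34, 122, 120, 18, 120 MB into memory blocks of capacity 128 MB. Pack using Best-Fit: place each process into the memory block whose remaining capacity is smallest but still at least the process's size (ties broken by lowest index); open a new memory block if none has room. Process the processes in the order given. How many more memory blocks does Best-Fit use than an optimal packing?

0

Best-Fit: [110,18] [61] [82,34] [122] [120] [120] → 6 memory blocks.
Total size 667 MB; any packing needs at least ⌈667/128⌉ = 6 memory blocks.
So 6 is already optimal.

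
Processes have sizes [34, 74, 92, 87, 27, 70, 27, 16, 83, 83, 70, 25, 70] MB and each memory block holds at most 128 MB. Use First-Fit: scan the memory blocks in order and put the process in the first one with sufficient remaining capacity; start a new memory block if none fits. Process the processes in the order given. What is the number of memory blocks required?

memory block 1: place 34 MB, 94 MB left
memory block 1: place 74 MB, 20 MB left
memory block 2: place 92 MB, 36 MB left
memory block 3: place 87 MB, 41 MB left
memory block 2: place 27 MB, 9 MB left
memory block 4: place 70 MB, 58 MB left
memory block 3: place 27 MB, 14 MB left
memory block 1: place 16 MB, 4 MB left
memory block 5: place 83 MB, 45 MB left
memory block 6: place 83 MB, 45 MB left
memory block 7: place 70 MB, 58 MB left
memory block 4: place 25 MB, 33 MB left
memory block 8: place 70 MB, 58 MB left

8 memory blocks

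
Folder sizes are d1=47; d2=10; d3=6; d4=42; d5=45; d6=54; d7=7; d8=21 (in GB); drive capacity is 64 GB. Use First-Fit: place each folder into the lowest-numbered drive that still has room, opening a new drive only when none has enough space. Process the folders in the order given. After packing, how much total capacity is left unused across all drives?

88

d1 (47 GB) → drive 1 (remaining 17 GB)
d2 (10 GB) → drive 1 (remaining 7 GB)
d3 (6 GB) → drive 1 (remaining 1 GB)
d4 (42 GB) → drive 2 (remaining 22 GB)
d5 (45 GB) → drive 3 (remaining 19 GB)
d6 (54 GB) → drive 4 (remaining 10 GB)
d7 (7 GB) → drive 2 (remaining 15 GB)
d8 (21 GB) → drive 5 (remaining 43 GB)
5 drives × 64 GB = 320 GB; used 232 GB; unused 88 GB.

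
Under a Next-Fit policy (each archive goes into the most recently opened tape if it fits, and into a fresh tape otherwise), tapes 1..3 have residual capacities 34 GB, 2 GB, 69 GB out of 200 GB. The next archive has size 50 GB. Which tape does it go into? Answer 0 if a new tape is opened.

Next-Fit only looks at tape 3, which has 69 GB free.
50 GB fits there.

3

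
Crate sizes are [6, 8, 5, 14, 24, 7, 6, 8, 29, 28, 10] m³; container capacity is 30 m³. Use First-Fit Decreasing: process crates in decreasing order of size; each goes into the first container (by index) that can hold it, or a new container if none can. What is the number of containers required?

Sorted descending: 29, 28, 24, 14, 10, 8, 8, 7, 6, 6, 5.
Put 29 m³ in container 1; 1 m³ remain.
Put 28 m³ in container 2; 2 m³ remain.
Put 24 m³ in container 3; 6 m³ remain.
Put 14 m³ in container 4; 16 m³ remain.
Put 10 m³ in container 4; 6 m³ remain.
Put 8 m³ in container 5; 22 m³ remain.
Put 8 m³ in container 5; 14 m³ remain.
Put 7 m³ in container 5; 7 m³ remain.
Put 6 m³ in container 3; 0 m³ remain.
Put 6 m³ in container 4; 0 m³ remain.
Put 5 m³ in container 5; 2 m³ remain.

5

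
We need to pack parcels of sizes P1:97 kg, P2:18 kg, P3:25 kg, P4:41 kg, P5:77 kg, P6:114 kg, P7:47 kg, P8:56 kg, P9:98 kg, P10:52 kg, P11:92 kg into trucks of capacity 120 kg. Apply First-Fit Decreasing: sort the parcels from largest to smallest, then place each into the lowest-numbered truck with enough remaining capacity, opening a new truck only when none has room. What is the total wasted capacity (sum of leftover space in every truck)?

123

Sorted descending: 114, 98, 97, 92, 77, 56, 52, 47, 41, 25, 18.
Put 114 kg in truck 1; 6 kg remain.
Put 98 kg in truck 2; 22 kg remain.
Put 97 kg in truck 3; 23 kg remain.
Put 92 kg in truck 4; 28 kg remain.
Put 77 kg in truck 5; 43 kg remain.
Put 56 kg in truck 6; 64 kg remain.
Put 52 kg in truck 6; 12 kg remain.
Put 47 kg in truck 7; 73 kg remain.
Put 41 kg in truck 5; 2 kg remain.
Put 25 kg in truck 4; 3 kg remain.
Put 18 kg in truck 2; 4 kg remain.
7 trucks × 120 kg = 840 kg; used 717 kg; unused 123 kg.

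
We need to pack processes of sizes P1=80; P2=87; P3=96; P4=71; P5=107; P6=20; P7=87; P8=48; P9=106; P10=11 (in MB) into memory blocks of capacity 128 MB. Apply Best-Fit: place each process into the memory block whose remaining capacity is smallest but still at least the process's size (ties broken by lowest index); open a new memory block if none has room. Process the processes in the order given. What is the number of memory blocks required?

P1 (80 MB) → memory block 1 (remaining 48 MB)
P2 (87 MB) → memory block 2 (remaining 41 MB)
P3 (96 MB) → memory block 3 (remaining 32 MB)
P4 (71 MB) → memory block 4 (remaining 57 MB)
P5 (107 MB) → memory block 5 (remaining 21 MB)
P6 (20 MB) → memory block 5 (remaining 1 MB)
P7 (87 MB) → memory block 6 (remaining 41 MB)
P8 (48 MB) → memory block 1 (remaining 0 MB)
P9 (106 MB) → memory block 7 (remaining 22 MB)
P10 (11 MB) → memory block 7 (remaining 11 MB)
Final memory blocks: [80,48] [87] [96] [71] [107,20] [87] [106,11].

7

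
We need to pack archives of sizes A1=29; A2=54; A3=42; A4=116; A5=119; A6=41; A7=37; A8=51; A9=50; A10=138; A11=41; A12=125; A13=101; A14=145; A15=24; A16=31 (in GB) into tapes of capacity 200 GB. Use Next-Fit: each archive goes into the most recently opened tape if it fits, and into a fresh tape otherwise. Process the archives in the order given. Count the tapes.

8

Put A1 (29 GB) in tape 1; 171 GB remain.
Put A2 (54 GB) in tape 1; 117 GB remain.
Put A3 (42 GB) in tape 1; 75 GB remain.
Put A4 (116 GB) in tape 2; 84 GB remain.
Put A5 (119 GB) in tape 3; 81 GB remain.
Put A6 (41 GB) in tape 3; 40 GB remain.
Put A7 (37 GB) in tape 3; 3 GB remain.
Put A8 (51 GB) in tape 4; 149 GB remain.
Put A9 (50 GB) in tape 4; 99 GB remain.
Put A10 (138 GB) in tape 5; 62 GB remain.
Put A11 (41 GB) in tape 5; 21 GB remain.
Put A12 (125 GB) in tape 6; 75 GB remain.
Put A13 (101 GB) in tape 7; 99 GB remain.
Put A14 (145 GB) in tape 8; 55 GB remain.
Put A15 (24 GB) in tape 8; 31 GB remain.
Put A16 (31 GB) in tape 8; 0 GB remain.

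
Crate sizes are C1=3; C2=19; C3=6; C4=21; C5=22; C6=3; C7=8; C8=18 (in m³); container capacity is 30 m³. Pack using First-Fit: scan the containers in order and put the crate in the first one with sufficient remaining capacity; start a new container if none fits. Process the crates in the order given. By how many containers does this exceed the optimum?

0

First-Fit: [3,19,6] [21,3] [22,8] [18] → 4 containers.
Total size 100 m³; any packing needs at least ⌈100/30⌉ = 4 containers.
So 4 is already optimal.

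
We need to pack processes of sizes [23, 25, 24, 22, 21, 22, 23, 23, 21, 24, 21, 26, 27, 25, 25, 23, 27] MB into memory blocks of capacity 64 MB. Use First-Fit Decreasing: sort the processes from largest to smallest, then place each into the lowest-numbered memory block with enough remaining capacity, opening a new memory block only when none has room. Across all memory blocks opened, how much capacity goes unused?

110

Sorted descending: 27, 27, 26, 25, 25, 25, 24, 24, 23, 23, 23, 23, 22, 22, 21, 21, 21.
memory block 1: place 27 MB, 37 MB left
memory block 1: place 27 MB, 10 MB left
memory block 2: place 26 MB, 38 MB left
memory block 2: place 25 MB, 13 MB left
memory block 3: place 25 MB, 39 MB left
memory block 3: place 25 MB, 14 MB left
memory block 4: place 24 MB, 40 MB left
memory block 4: place 24 MB, 16 MB left
memory block 5: place 23 MB, 41 MB left
memory block 5: place 23 MB, 18 MB left
memory block 6: place 23 MB, 41 MB left
memory block 6: place 23 MB, 18 MB left
memory block 7: place 22 MB, 42 MB left
memory block 7: place 22 MB, 20 MB left
memory block 8: place 21 MB, 43 MB left
memory block 8: place 21 MB, 22 MB left
memory block 8: place 21 MB, 1 MB left
8 memory blocks × 64 MB = 512 MB; used 402 MB; unused 110 MB.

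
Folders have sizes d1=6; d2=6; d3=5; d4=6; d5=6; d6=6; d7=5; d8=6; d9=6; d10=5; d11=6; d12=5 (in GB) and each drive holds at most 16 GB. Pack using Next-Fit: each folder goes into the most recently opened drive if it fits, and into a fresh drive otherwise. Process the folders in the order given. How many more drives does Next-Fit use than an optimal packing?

1

Next-Fit: [6,6] [5,6] [6,6] [5,6] [6,5] [6,5] → 6 drives.
Total size 68 GB; any packing needs at least ⌈68/16⌉ = 5 drives.
An optimal packing achieves that bound: [6,6] [6,6] [6,6] [6,5,5] [6,5,5] → 5 drives.
Excess: 6 − 5 = 1.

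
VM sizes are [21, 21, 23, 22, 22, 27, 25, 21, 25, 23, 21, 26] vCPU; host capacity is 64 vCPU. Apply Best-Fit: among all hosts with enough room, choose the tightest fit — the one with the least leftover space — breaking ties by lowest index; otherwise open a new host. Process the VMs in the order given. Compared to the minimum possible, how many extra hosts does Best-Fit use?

Best-Fit: [21,21,22] [23,22] [27,25] [21,25] [23,21] [26] → 6 hosts.
Total size 277 vCPU; any packing needs at least ⌈277/64⌉ = 5 hosts.
An optimal packing achieves that bound: [27,26] [25,25] [23,23] [22,21,21] [22,21,21] → 5 hosts.
Excess: 6 − 5 = 1.

1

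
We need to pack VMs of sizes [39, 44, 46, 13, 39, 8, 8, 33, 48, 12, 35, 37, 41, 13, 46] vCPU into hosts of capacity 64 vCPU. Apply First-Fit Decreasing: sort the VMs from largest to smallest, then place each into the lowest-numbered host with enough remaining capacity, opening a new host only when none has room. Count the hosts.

10

Sorted descending: 48, 46, 46, 44, 41, 39, 39, 37, 35, 33, 13, 13, 12, 8, 8.
host 1: place 48 vCPU, 16 vCPU left
host 2: place 46 vCPU, 18 vCPU left
host 3: place 46 vCPU, 18 vCPU left
host 4: place 44 vCPU, 20 vCPU left
host 5: place 41 vCPU, 23 vCPU left
host 6: place 39 vCPU, 25 vCPU left
host 7: place 39 vCPU, 25 vCPU left
host 8: place 37 vCPU, 27 vCPU left
host 9: place 35 vCPU, 29 vCPU left
host 10: place 33 vCPU, 31 vCPU left
host 1: place 13 vCPU, 3 vCPU left
host 2: place 13 vCPU, 5 vCPU left
host 3: place 12 vCPU, 6 vCPU left
host 4: place 8 vCPU, 12 vCPU left
host 4: place 8 vCPU, 4 vCPU left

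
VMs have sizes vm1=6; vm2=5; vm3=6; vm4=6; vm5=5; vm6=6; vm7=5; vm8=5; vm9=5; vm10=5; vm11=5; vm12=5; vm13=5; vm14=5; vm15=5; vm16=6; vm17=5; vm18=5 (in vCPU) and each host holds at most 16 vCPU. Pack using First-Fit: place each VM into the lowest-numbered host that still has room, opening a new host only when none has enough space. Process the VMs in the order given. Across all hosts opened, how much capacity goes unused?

vm1 (6 vCPU) → host 1 (remaining 10 vCPU)
vm2 (5 vCPU) → host 1 (remaining 5 vCPU)
vm3 (6 vCPU) → host 2 (remaining 10 vCPU)
vm4 (6 vCPU) → host 2 (remaining 4 vCPU)
vm5 (5 vCPU) → host 1 (remaining 0 vCPU)
vm6 (6 vCPU) → host 3 (remaining 10 vCPU)
vm7 (5 vCPU) → host 3 (remaining 5 vCPU)
vm8 (5 vCPU) → host 3 (remaining 0 vCPU)
vm9 (5 vCPU) → host 4 (remaining 11 vCPU)
vm10 (5 vCPU) → host 4 (remaining 6 vCPU)
vm11 (5 vCPU) → host 4 (remaining 1 vCPU)
vm12 (5 vCPU) → host 5 (remaining 11 vCPU)
vm13 (5 vCPU) → host 5 (remaining 6 vCPU)
vm14 (5 vCPU) → host 5 (remaining 1 vCPU)
vm15 (5 vCPU) → host 6 (remaining 11 vCPU)
vm16 (6 vCPU) → host 6 (remaining 5 vCPU)
vm17 (5 vCPU) → host 6 (remaining 0 vCPU)
vm18 (5 vCPU) → host 7 (remaining 11 vCPU)
7 hosts × 16 vCPU = 112 vCPU; used 95 vCPU; unused 17 vCPU.

17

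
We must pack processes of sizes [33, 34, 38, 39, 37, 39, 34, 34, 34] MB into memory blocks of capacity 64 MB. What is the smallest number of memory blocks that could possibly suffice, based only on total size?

Total size = 33 + 34 + 38 + 39 + 37 + 39 + 34 + 34 + 34 = 322 MB.
⌈322 / 64⌉ = 6.

6 memory blocks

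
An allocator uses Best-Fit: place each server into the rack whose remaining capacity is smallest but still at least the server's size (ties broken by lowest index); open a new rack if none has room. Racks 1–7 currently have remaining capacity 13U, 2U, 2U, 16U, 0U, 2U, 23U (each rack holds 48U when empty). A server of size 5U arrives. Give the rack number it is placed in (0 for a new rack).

Racks with room: rack 1 (13U), rack 4 (16U), rack 7 (23U).
Tightest fit is rack 1 with 13U free.

1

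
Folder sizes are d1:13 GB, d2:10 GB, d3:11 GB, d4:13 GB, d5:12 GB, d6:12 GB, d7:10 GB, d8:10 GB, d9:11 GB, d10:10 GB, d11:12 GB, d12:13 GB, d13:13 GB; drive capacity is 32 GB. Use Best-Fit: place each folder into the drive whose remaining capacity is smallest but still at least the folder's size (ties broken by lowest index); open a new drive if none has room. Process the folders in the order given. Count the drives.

d1 (13 GB) → drive 1 (remaining 19 GB)
d2 (10 GB) → drive 1 (remaining 9 GB)
d3 (11 GB) → drive 2 (remaining 21 GB)
d4 (13 GB) → drive 2 (remaining 8 GB)
d5 (12 GB) → drive 3 (remaining 20 GB)
d6 (12 GB) → drive 3 (remaining 8 GB)
d7 (10 GB) → drive 4 (remaining 22 GB)
d8 (10 GB) → drive 4 (remaining 12 GB)
d9 (11 GB) → drive 4 (remaining 1 GB)
d10 (10 GB) → drive 5 (remaining 22 GB)
d11 (12 GB) → drive 5 (remaining 10 GB)
d12 (13 GB) → drive 6 (remaining 19 GB)
d13 (13 GB) → drive 6 (remaining 6 GB)

6 drives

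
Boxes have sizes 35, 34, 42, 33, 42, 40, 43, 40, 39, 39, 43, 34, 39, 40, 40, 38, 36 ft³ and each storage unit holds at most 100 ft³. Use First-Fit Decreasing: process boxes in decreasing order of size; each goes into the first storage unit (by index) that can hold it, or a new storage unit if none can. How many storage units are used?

Sorted descending: 43, 43, 42, 42, 40, 40, 40, 40, 39, 39, 39, 38, 36, 35, 34, 34, 33.
Put 43 ft³ in storage unit 1; 57 ft³ remain.
Put 43 ft³ in storage unit 1; 14 ft³ remain.
Put 42 ft³ in storage unit 2; 58 ft³ remain.
Put 42 ft³ in storage unit 2; 16 ft³ remain.
Put 40 ft³ in storage unit 3; 60 ft³ remain.
Put 40 ft³ in storage unit 3; 20 ft³ remain.
Put 40 ft³ in storage unit 4; 60 ft³ remain.
Put 40 ft³ in storage unit 4; 20 ft³ remain.
Put 39 ft³ in storage unit 5; 61 ft³ remain.
Put 39 ft³ in storage unit 5; 22 ft³ remain.
Put 39 ft³ in storage unit 6; 61 ft³ remain.
Put 38 ft³ in storage unit 6; 23 ft³ remain.
Put 36 ft³ in storage unit 7; 64 ft³ remain.
Put 35 ft³ in storage unit 7; 29 ft³ remain.
Put 34 ft³ in storage unit 8; 66 ft³ remain.
Put 34 ft³ in storage unit 8; 32 ft³ remain.
Put 33 ft³ in storage unit 9; 67 ft³ remain.
Final storage units: [43,43] [42,42] [40,40] [40,40] [39,39] [39,38] [36,35] [34,34] [33].

9 storage units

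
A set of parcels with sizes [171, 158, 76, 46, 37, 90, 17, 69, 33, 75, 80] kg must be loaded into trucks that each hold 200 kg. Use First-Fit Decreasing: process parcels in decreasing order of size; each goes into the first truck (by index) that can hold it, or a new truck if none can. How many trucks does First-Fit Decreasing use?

5

Sorted descending: 171, 158, 90, 80, 76, 75, 69, 46, 37, 33, 17.
Put 171 kg in truck 1; 29 kg remain.
Put 158 kg in truck 2; 42 kg remain.
Put 90 kg in truck 3; 110 kg remain.
Put 80 kg in truck 3; 30 kg remain.
Put 76 kg in truck 4; 124 kg remain.
Put 75 kg in truck 4; 49 kg remain.
Put 69 kg in truck 5; 131 kg remain.
Put 46 kg in truck 4; 3 kg remain.
Put 37 kg in truck 2; 5 kg remain.
Put 33 kg in truck 5; 98 kg remain.
Put 17 kg in truck 1; 12 kg remain.
Final trucks: [171,17] [158,37] [90,80] [76,75,46] [69,33].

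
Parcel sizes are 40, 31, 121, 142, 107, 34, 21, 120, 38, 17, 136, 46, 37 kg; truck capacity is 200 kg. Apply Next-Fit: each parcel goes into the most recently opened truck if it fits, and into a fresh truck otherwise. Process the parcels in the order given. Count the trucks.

6 trucks

40 kg → truck 1 (remaining 160 kg)
31 kg → truck 1 (remaining 129 kg)
121 kg → truck 1 (remaining 8 kg)
142 kg → truck 2 (remaining 58 kg)
107 kg → truck 3 (remaining 93 kg)
34 kg → truck 3 (remaining 59 kg)
21 kg → truck 3 (remaining 38 kg)
120 kg → truck 4 (remaining 80 kg)
38 kg → truck 4 (remaining 42 kg)
17 kg → truck 4 (remaining 25 kg)
136 kg → truck 5 (remaining 64 kg)
46 kg → truck 5 (remaining 18 kg)
37 kg → truck 6 (remaining 163 kg)
Final trucks: [40,31,121] [142] [107,34,21] [120,38,17] [136,46] [37].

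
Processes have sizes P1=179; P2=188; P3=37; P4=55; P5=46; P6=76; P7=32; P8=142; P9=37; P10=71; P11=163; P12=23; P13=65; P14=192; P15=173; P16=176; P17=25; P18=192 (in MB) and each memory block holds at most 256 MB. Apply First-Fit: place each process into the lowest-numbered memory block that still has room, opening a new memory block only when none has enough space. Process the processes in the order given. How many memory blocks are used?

memory block 1: place P1 (179 MB), 77 MB left
memory block 2: place P2 (188 MB), 68 MB left
memory block 1: place P3 (37 MB), 40 MB left
memory block 2: place P4 (55 MB), 13 MB left
memory block 3: place P5 (46 MB), 210 MB left
memory block 3: place P6 (76 MB), 134 MB left
memory block 1: place P7 (32 MB), 8 MB left
memory block 4: place P8 (142 MB), 114 MB left
memory block 3: place P9 (37 MB), 97 MB left
memory block 3: place P10 (71 MB), 26 MB left
memory block 5: place P11 (163 MB), 93 MB left
memory block 3: place P12 (23 MB), 3 MB left
memory block 4: place P13 (65 MB), 49 MB left
memory block 6: place P14 (192 MB), 64 MB left
memory block 7: place P15 (173 MB), 83 MB left
memory block 8: place P16 (176 MB), 80 MB left
memory block 4: place P17 (25 MB), 24 MB left
memory block 9: place P18 (192 MB), 64 MB left

9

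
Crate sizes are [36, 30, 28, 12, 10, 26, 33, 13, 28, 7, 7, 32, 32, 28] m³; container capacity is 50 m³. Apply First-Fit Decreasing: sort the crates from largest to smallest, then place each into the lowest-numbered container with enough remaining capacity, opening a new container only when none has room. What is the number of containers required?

9 containers

Sorted descending: 36, 33, 32, 32, 30, 28, 28, 28, 26, 13, 12, 10, 7, 7.
container 1: place 36 m³, 14 m³ left
container 2: place 33 m³, 17 m³ left
container 3: place 32 m³, 18 m³ left
container 4: place 32 m³, 18 m³ left
container 5: place 30 m³, 20 m³ left
container 6: place 28 m³, 22 m³ left
container 7: place 28 m³, 22 m³ left
container 8: place 28 m³, 22 m³ left
container 9: place 26 m³, 24 m³ left
container 1: place 13 m³, 1 m³ left
container 2: place 12 m³, 5 m³ left
container 3: place 10 m³, 8 m³ left
container 3: place 7 m³, 1 m³ left
container 4: place 7 m³, 11 m³ left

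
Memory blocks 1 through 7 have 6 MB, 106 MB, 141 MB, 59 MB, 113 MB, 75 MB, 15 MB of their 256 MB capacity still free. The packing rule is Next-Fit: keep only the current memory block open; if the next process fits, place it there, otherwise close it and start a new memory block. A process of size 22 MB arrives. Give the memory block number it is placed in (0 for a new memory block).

Next-Fit only looks at memory block 7, which has 15 MB free.
22 MB does not fit, so a new memory block is opened.

0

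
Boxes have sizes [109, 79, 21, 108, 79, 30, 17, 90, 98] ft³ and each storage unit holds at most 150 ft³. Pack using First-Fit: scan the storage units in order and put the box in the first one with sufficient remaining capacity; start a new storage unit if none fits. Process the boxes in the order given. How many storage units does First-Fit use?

6 storage units

109 ft³ → storage unit 1 (remaining 41 ft³)
79 ft³ → storage unit 2 (remaining 71 ft³)
21 ft³ → storage unit 1 (remaining 20 ft³)
108 ft³ → storage unit 3 (remaining 42 ft³)
79 ft³ → storage unit 4 (remaining 71 ft³)
30 ft³ → storage unit 2 (remaining 41 ft³)
17 ft³ → storage unit 1 (remaining 3 ft³)
90 ft³ → storage unit 5 (remaining 60 ft³)
98 ft³ → storage unit 6 (remaining 52 ft³)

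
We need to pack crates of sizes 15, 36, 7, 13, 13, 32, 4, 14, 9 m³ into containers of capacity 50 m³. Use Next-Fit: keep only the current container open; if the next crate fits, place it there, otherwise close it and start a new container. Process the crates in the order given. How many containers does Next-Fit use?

15 m³ → container 1 (remaining 35 m³)
36 m³ → container 2 (remaining 14 m³)
7 m³ → container 2 (remaining 7 m³)
13 m³ → container 3 (remaining 37 m³)
13 m³ → container 3 (remaining 24 m³)
32 m³ → container 4 (remaining 18 m³)
4 m³ → container 4 (remaining 14 m³)
14 m³ → container 4 (remaining 0 m³)
9 m³ → container 5 (remaining 41 m³)

5 containers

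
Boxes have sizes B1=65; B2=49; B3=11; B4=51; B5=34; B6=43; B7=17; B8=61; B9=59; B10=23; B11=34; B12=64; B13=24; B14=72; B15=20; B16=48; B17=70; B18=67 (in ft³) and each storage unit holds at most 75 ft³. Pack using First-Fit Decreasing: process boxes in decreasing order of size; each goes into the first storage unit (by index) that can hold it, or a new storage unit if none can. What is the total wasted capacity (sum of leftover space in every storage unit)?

88

Sorted descending: 72, 70, 67, 65, 64, 61, 59, 51, 49, 48, 43, 34, 34, 24, 23, 20, 17, 11.
72 ft³ → storage unit 1 (remaining 3 ft³)
70 ft³ → storage unit 2 (remaining 5 ft³)
67 ft³ → storage unit 3 (remaining 8 ft³)
65 ft³ → storage unit 4 (remaining 10 ft³)
64 ft³ → storage unit 5 (remaining 11 ft³)
61 ft³ → storage unit 6 (remaining 14 ft³)
59 ft³ → storage unit 7 (remaining 16 ft³)
51 ft³ → storage unit 8 (remaining 24 ft³)
49 ft³ → storage unit 9 (remaining 26 ft³)
48 ft³ → storage unit 10 (remaining 27 ft³)
43 ft³ → storage unit 11 (remaining 32 ft³)
34 ft³ → storage unit 12 (remaining 41 ft³)
34 ft³ → storage unit 12 (remaining 7 ft³)
24 ft³ → storage unit 8 (remaining 0 ft³)
23 ft³ → storage unit 9 (remaining 3 ft³)
20 ft³ → storage unit 10 (remaining 7 ft³)
17 ft³ → storage unit 11 (remaining 15 ft³)
11 ft³ → storage unit 5 (remaining 0 ft³)
12 storage units × 75 ft³ = 900 ft³; used 812 ft³; unused 88 ft³.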